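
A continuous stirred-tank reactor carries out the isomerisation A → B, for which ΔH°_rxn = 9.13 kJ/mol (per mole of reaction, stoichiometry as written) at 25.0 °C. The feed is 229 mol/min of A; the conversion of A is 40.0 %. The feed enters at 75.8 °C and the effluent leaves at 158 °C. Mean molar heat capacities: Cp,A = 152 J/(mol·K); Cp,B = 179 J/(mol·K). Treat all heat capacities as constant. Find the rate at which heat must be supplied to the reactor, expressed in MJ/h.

Q_in = 242 MJ/h

Extent of reaction ξ = 0.400 × 229 = 91.6 mol/min
Reaction term: ξ·ΔH°_rxn = 91.6 × 9.13 = 836.31 kJ/min
Sensible, feed 75.8→25 °C: -1768.2 kJ/min
Outlet flows (mol/min): A 137.4, B 91.6
Sensible, products 25→158 °C: 4958.4 kJ/min
Q = ΔH = 4026.5 kJ/min = 67.108 kW
Heat supplied = 241.59 MJ/h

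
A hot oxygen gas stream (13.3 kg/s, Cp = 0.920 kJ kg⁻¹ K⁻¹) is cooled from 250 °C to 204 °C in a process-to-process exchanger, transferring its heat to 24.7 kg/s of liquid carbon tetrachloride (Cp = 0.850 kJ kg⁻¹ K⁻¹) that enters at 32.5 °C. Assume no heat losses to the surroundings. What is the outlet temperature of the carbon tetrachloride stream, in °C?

T_c,out = 59.3 °C

Heat released by hot stream: Q = 13.3 × 0.920 × (250 − 204) = 562.86 kJ/s
Energy balance on cold side (adiabatic exchanger): Q = ṁ_c·Cp_c·(T_c,out − T_c,in)
T_c,out = 32.5 + 562.86/(24.7 × 0.850) = 59.309 °C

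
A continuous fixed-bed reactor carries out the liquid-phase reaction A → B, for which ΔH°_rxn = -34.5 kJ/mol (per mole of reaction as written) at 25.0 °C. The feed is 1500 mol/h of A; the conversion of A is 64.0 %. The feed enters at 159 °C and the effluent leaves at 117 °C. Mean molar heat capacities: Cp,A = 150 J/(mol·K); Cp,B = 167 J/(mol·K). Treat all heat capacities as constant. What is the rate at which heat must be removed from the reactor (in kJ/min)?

Q_out = 684 kJ/min

Extent of reaction ξ = 0.640 × 1500 = 960 mol/h
Reaction term: ξ·ΔH°_rxn = 960 × -34.5 = -33120 kJ/h
Sensible, feed 159→25 °C: -30150 kJ/h
Outlet flows (mol/h): A 540, B 960
Sensible, products 25→117 °C: 22201 kJ/h
Q = ΔH = -41069 kJ/h = -11.408 kW
Heat removed = 684.48 kJ/min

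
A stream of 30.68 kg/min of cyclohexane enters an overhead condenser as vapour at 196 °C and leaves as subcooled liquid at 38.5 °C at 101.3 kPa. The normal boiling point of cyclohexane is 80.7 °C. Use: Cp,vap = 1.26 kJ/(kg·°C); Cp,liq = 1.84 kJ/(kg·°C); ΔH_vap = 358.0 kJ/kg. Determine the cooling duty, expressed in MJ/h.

Q_c = 1070 MJ/h

vapour 196→80.7 °C: -145.28 kJ/kg
condensation at 80.7 °C: -358 kJ/kg
liquid 80.7→38.5 °C: -77.648 kJ/kg
Δh = -145.28 + -358 + -77.648 = -580.93 kJ/kg
Q = ṁ·Δh = 30.68 kg/min × -580.93 kJ/kg = -17823 kJ/min
|Q| = 297.05 kW = 1069.4 MJ/h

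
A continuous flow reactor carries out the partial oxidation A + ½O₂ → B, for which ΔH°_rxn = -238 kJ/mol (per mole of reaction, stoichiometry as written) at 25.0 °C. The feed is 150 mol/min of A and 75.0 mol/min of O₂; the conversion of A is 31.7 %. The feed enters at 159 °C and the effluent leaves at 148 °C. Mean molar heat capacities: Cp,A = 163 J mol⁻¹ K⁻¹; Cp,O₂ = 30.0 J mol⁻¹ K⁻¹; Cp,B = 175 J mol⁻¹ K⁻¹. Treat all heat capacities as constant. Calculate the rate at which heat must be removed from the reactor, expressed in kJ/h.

Q_out = 698000 kJ/h

Extent of reaction ξ = 0.317 × 150 = 47.55 mol/min
Reaction term: ξ·ΔH°_rxn = 47.55 × -238 = -11317 kJ/min
Sensible, feed 159→25 °C: -3577.8 kJ/min
Outlet flows (mol/min): A 102.45, O₂ 51.225, B 47.55
Sensible, products 25→148 °C: 3266.6 kJ/min
Q = ΔH = -11628 kJ/min = -193.8 kW
Heat removed = 697690 kJ/h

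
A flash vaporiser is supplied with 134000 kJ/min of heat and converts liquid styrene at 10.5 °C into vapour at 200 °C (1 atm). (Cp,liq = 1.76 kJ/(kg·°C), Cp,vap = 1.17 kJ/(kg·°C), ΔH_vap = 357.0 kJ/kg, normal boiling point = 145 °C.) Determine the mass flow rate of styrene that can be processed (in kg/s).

Δh = 1.76×(145−10.5) + 357.0 + 1.17×(200−145) = 658.07 kJ/kg
Q = 134000 kJ/min = 2233.3 kJ/s = 2233.3 kJ/s
ṁ = Q/Δh = 2233.3 / 658.07 = 3.3938 kg/s

ṁ = 3.39 kg/s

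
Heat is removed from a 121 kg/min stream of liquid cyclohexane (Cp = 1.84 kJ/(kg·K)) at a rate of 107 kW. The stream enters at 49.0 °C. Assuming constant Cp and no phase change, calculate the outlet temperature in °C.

Q = 107 kW = 6420 kJ/min
ΔT = Q/(ṁ·Cp) = 6420/(121×1.84) = 28.836 K
T_out = 49.0 − 28.836 = 20.164 °C

T_out = 20.2 °C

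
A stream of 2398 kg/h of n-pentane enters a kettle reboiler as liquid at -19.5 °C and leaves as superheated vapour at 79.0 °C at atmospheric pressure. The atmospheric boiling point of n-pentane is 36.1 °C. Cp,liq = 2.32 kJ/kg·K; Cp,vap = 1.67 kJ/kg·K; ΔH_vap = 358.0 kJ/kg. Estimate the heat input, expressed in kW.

liquid -19.5→36.1 °C: 128.99 kJ/kg
vaporisation at 36.1 °C: 358 kJ/kg
vapour 36.1→79.0 °C: 71.643 kJ/kg
Δh = 128.99 + 358 + 71.643 = 558.63 kJ/kg
Q = ṁ·Δh = 2398 kg/h × 558.63 kJ/kg = 1.3396e+06 kJ/h
|Q| = 372.11 kW

Q = 372 kW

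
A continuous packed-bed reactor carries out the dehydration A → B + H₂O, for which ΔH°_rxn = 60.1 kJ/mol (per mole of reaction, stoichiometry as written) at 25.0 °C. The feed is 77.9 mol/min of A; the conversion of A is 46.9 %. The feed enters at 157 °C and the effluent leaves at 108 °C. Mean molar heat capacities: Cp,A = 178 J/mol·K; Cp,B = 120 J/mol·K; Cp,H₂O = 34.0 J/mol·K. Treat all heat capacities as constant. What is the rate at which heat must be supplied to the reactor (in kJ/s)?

Extent of reaction ξ = 0.469 × 77.9 = 36.535 mol/min
Reaction term: ξ·ΔH°_rxn = 36.535 × 60.1 = 2195.8 kJ/min
Sensible, feed 157→25 °C: -1830.3 kJ/min
Outlet flows (mol/min): A 41.365, B 36.535, H₂O 36.535
Sensible, products 25→108 °C: 1078.1 kJ/min
Q = ΔH = 1443.5 kJ/min = 24.059 kW
Heat supplied = 24.059 kJ/s

Q_in = 24.1 kJ/s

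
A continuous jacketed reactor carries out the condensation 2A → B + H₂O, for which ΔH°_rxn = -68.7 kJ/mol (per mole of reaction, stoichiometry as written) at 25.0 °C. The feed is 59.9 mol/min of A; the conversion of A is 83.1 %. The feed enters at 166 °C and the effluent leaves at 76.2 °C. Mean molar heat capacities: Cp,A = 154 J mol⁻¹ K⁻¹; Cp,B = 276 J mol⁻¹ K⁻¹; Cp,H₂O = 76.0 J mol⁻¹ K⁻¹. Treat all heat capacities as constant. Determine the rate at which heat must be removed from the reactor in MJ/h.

Q_out = 149 MJ/h

Extent of reaction ξ = 0.831 × 59.9 / 2 = 24.888 mol/min
Reaction term: ξ·ΔH°_rxn = 24.888 × -68.7 = -1709.8 kJ/min
Sensible, feed 166→25 °C: -1300.7 kJ/min
Outlet flows (mol/min): A 10.123, B 24.888, H₂O 24.888
Sensible, products 25→76.2 °C: 528.37 kJ/min
Q = ΔH = -2482.1 kJ/min = -41.369 kW
Heat removed = 148.93 MJ/h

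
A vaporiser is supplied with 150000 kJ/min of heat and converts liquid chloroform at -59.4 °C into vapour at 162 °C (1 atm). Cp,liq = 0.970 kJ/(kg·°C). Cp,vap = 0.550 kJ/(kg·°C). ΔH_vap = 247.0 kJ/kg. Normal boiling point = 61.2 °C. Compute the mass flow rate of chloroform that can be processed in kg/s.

ṁ = 5.96 kg/s

Δh = 0.970×(61.2−-59.4) + 247.0 + 0.550×(162−61.2) = 419.42 kJ/kg
Q = 150000 kJ/min = 2500 kJ/s = 2500 kJ/s
ṁ = Q/Δh = 2500 / 419.42 = 5.9606 kg/s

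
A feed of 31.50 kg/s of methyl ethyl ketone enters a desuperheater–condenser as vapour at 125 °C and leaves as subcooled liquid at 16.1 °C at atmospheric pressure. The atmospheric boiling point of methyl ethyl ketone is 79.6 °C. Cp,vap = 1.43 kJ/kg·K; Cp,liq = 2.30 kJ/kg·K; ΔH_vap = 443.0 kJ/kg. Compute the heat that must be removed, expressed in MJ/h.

vapour 125→79.6 °C: -64.922 kJ/kg
condensation at 79.6 °C: -443 kJ/kg
liquid 79.6→16.1 °C: -146.05 kJ/kg
Δh = -64.922 + -443 + -146.05 = -653.97 kJ/kg
Q = ṁ·Δh = 31.50 kg/s × -653.97 kJ/kg = -20600 kJ/s
|Q| = 20600 kW = 74160 MJ/h

Q_c = 74200 MJ/h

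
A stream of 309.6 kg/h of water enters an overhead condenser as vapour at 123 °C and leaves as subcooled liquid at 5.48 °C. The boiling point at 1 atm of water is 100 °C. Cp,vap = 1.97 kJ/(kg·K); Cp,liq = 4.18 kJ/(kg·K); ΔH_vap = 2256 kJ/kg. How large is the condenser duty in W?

Q_c = 232000 W

vapour 123→100 °C: -45.31 kJ/kg
condensation at 100 °C: -2256 kJ/kg
liquid 100→5.48 °C: -395.09 kJ/kg
Δh = -45.31 + -2256 + -395.09 = -2696.4 kJ/kg
Q = ṁ·Δh = 309.6 kg/h × -2696.4 kJ/kg = -834810 kJ/h
|Q| = 231.89 kW = 231890 W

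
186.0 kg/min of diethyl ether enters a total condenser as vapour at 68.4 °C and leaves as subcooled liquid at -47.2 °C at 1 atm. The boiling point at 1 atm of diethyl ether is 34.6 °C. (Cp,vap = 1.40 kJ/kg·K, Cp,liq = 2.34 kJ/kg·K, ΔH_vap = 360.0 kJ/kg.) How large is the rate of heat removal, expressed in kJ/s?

vapour 68.4→34.6 °C: -47.32 kJ/kg
condensation at 34.6 °C: -360 kJ/kg
liquid 34.6→-47.2 °C: -191.41 kJ/kg
Δh = -47.32 + -360 + -191.41 = -598.73 kJ/kg
Q = ṁ·Δh = 186.0 kg/min × -598.73 kJ/kg = -111360 kJ/min
|Q| = 1856.1 kW

Q_c = 1860 kJ/s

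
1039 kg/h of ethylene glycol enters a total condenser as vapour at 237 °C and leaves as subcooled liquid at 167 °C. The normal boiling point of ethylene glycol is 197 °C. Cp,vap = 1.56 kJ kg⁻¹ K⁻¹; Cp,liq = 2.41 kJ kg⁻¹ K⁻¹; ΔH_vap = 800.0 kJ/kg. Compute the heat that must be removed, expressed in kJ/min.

vapour 237→197 °C: -62.4 kJ/kg
condensation at 197 °C: -800 kJ/kg
liquid 197→167 °C: -72.3 kJ/kg
Δh = -62.4 + -800 + -72.3 = -934.7 kJ/kg
Q = ṁ·Δh = 1039 kg/h × -934.7 kJ/kg = -971150 kJ/h
|Q| = 269.76 kW = 16186 kJ/min

Q_c = 16200 kJ/min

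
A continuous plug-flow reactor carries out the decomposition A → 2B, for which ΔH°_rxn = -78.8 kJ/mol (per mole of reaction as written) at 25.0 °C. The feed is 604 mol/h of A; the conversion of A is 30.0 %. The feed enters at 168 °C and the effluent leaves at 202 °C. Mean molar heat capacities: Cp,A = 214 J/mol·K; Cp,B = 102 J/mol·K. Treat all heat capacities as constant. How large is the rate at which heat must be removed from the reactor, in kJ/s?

Extent of reaction ξ = 0.300 × 604 = 181.2 mol/h
Reaction term: ξ·ΔH°_rxn = 181.2 × -78.8 = -14279 kJ/h
Sensible, feed 168→25 °C: -18484 kJ/h
Outlet flows (mol/h): A 422.8, B 362.4
Sensible, products 25→202 °C: 22558 kJ/h
Q = ΔH = -10205 kJ/h = -2.8346 kW
Heat removed = 2.8346 kJ/s

Q_out = 2.83 kJ/s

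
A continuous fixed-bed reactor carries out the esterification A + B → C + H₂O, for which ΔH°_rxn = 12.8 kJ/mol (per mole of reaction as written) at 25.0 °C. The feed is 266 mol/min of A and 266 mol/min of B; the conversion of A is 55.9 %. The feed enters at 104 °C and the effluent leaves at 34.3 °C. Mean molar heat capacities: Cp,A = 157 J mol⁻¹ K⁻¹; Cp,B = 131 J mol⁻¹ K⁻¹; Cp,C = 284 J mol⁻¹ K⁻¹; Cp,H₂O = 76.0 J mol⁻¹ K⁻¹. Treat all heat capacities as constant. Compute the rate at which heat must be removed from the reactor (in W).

Q_out = 55600 W

Extent of reaction ξ = 0.559 × 266 = 148.69 mol/min
Reaction term: ξ·ΔH°_rxn = 148.69 × 12.8 = 1903.3 kJ/min
Sensible, feed 104→25 °C: -6052 kJ/min
Outlet flows (mol/min): A 117.31, B 117.31, C 148.69, H₂O 148.69
Sensible, products 25→34.3 °C: 812.02 kJ/min
Q = ΔH = -3336.7 kJ/min = -55.612 kW
Heat removed = 55612 W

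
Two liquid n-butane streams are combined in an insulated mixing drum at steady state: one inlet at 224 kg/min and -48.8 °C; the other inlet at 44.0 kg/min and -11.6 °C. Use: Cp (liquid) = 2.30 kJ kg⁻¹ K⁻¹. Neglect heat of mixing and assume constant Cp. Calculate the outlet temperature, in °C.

T_out = -42.7 °C

No heat crosses the boundary, so H_out = H_in.
Σ ṁᵢCp,ᵢTᵢ = 224×2.30×-48.8 + 44.0×2.30×-11.6 = -26316
Σ ṁᵢCp,ᵢ = 224×2.30 + 44.0×2.30 = 616.4
T_out = -26316 / 616.4 = -42.693 °C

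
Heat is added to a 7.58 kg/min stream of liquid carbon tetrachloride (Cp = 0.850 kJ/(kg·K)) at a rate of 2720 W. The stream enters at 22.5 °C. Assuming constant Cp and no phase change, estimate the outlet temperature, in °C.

T_out = 47.8 °C

Q = 2720 W = 163.2 kJ/min
ΔT = Q/(ṁ·Cp) = 163.2/(7.58×0.850) = 25.33 K
T_out = 22.5 + 25.33 = 47.83 °C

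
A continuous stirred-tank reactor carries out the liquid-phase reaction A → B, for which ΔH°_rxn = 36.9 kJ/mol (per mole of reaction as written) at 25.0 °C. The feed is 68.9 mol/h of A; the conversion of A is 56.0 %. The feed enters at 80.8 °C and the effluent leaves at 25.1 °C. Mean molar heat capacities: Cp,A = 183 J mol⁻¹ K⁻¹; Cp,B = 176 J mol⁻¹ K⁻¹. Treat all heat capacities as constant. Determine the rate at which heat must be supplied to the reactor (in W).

Extent of reaction ξ = 0.560 × 68.9 = 38.584 mol/h
Reaction term: ξ·ΔH°_rxn = 38.584 × 36.9 = 1423.7 kJ/h
Sensible, feed 80.8→25 °C: -703.57 kJ/h
Outlet flows (mol/h): A 30.316, B 38.584
Sensible, products 25→25.1 °C: 1.2339 kJ/h
Q = ΔH = 721.42 kJ/h = 0.20039 kW
Heat supplied = 200.39 W

Q_in = 200 W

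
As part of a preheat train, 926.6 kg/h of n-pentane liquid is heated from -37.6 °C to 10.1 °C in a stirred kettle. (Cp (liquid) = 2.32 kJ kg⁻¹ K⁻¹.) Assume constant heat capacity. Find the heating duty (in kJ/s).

Q = ṁ·Cp·ΔT = 926.6 × 2.32 × (10.1 − -37.6) = 102540 kJ/h
Converting: 102540 / 3600 s = 28.484 kW

Q = 28.5 kJ/s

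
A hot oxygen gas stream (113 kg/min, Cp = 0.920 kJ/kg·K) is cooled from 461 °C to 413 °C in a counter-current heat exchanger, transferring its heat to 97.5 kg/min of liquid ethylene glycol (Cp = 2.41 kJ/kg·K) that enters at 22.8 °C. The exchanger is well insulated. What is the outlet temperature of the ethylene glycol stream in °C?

Heat released by hot stream: Q = 113 × 0.920 × (461 − 413) = 4990.1 kJ/min
Energy balance on cold side (adiabatic exchanger): Q = ṁ_c·Cp_c·(T_c,out − T_c,in)
T_c,out = 22.8 + 4990.1/(97.5 × 2.41) = 44.037 °C

T_c,out = 44.0 °C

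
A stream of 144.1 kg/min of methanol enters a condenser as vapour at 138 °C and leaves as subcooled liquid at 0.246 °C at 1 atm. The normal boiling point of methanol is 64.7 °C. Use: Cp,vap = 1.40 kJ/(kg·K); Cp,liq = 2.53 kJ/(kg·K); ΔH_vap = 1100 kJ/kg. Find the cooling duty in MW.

vapour 138→64.7 °C: -102.62 kJ/kg
condensation at 64.7 °C: -1100 kJ/kg
liquid 64.7→0.246 °C: -163.07 kJ/kg
Δh = -102.62 + -1100 + -163.07 = -1365.7 kJ/kg
Q = ṁ·Δh = 144.1 kg/min × -1365.7 kJ/kg = -196800 kJ/min
|Q| = 3279.9 kW = 3.2799 MW

Q_c = 3.28 MW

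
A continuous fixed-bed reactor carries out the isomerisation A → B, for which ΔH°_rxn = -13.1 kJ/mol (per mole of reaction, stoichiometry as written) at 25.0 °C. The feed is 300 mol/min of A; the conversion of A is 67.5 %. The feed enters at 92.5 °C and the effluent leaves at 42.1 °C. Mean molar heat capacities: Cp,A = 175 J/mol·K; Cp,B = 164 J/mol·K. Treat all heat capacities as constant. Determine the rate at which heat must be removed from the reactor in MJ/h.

Extent of reaction ξ = 0.675 × 300 = 202.5 mol/min
Reaction term: ξ·ΔH°_rxn = 202.5 × -13.1 = -2652.8 kJ/min
Sensible, feed 92.5→25 °C: -3543.8 kJ/min
Outlet flows (mol/min): A 97.5, B 202.5
Sensible, products 25→42.1 °C: 859.66 kJ/min
Q = ΔH = -5336.8 kJ/min = -88.947 kW
Heat removed = 320.21 MJ/h

Q_out = 320 MJ/h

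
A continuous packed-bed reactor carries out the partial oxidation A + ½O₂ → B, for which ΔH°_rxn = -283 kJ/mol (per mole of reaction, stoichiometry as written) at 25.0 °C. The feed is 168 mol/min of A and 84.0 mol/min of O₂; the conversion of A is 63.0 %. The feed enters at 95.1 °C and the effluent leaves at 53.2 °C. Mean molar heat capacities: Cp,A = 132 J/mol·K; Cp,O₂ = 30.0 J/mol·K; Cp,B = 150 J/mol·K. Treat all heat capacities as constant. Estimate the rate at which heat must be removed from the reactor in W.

Extent of reaction ξ = 0.630 × 168 = 105.84 mol/min
Reaction term: ξ·ΔH°_rxn = 105.84 × -283 = -29953 kJ/min
Sensible, feed 95.1→25 °C: -1731.2 kJ/min
Outlet flows (mol/min): A 62.16, O₂ 31.08, B 105.84
Sensible, products 25→53.2 °C: 705.38 kJ/min
Q = ΔH = -30979 kJ/min = -516.31 kW
Heat removed = 516310 W

Q_out = 516000 W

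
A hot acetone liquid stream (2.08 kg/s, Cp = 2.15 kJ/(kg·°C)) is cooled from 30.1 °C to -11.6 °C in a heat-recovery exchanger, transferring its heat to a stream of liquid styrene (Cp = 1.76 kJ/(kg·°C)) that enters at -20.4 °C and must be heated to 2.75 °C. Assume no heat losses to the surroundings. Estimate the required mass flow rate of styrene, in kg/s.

Heat released by hot stream: Q = 2.08 × 2.15 × (30.1 − -11.6) = 186.48 kJ/s
Energy balance on cold side (adiabatic exchanger): Q = ṁ_c·Cp_c·(T_c,out − T_c,in)
ṁ_c = 186.48 / [1.76 × (2.75 − -20.4)] = 4.5769 kg/s

ṁ_c = 4.58 kg/s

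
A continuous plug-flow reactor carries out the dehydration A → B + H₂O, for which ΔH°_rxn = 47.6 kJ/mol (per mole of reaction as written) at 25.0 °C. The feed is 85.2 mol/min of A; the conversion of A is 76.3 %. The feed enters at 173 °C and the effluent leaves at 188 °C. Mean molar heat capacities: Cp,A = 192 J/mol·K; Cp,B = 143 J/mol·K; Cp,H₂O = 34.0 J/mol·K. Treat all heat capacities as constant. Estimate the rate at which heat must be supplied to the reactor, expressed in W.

Q_in = 53000 W

Extent of reaction ξ = 0.763 × 85.2 = 65.008 mol/min
Reaction term: ξ·ΔH°_rxn = 65.008 × 47.6 = 3094.4 kJ/min
Sensible, feed 173→25 °C: -2421 kJ/min
Outlet flows (mol/min): A 20.192, B 65.008, H₂O 65.008
Sensible, products 25→188 °C: 2507.5 kJ/min
Q = ΔH = 3180.8 kJ/min = 53.013 kW
Heat supplied = 53013 W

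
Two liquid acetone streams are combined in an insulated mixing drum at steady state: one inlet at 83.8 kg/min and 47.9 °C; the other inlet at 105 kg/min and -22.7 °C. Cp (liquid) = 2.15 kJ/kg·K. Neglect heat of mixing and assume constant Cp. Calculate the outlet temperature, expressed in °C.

T_out = 8.64 °C

Adiabatic, steady state ⇒ Σ ṁᵢCp,ᵢ(T_out − Tᵢ) = 0
T_out = Σ ṁᵢCp,ᵢTᵢ / Σ ṁᵢCp,ᵢ
      = 3505.6 / 405.92 = 8.6362 °C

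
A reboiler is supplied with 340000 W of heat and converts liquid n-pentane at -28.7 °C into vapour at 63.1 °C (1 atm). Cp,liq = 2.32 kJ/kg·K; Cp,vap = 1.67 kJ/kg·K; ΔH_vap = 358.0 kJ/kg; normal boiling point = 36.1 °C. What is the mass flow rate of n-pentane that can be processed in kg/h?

Δh = 2.32×(36.1−-28.7) + 358.0 + 1.67×(63.1−36.1) = 553.43 kJ/kg
Q = 340000 W = 340 kJ/s = 1.224e+06 kJ/h
ṁ = Q/Δh = 1.224e+06 / 553.43 = 2211.7 kg/h

ṁ = 2210 kg/h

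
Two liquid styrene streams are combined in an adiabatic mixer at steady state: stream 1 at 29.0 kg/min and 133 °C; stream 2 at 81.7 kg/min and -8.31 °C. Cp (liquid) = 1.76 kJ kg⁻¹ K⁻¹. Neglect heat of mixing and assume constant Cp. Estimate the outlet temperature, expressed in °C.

No heat crosses the boundary, so H_out = H_in.
T_out = Σ ṁᵢCp,ᵢTᵢ / Σ ṁᵢCp,ᵢ
      = 5593.4 / 194.83 = 28.709 °C

T_out = 28.7 °C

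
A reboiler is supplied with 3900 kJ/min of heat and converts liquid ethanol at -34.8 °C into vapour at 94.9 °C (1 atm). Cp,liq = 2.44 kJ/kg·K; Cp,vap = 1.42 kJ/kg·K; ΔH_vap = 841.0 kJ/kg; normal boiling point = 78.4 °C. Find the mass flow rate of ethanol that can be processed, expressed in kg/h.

Δh = 2.44×(78.4−-34.8) + 841.0 + 1.42×(94.9−78.4) = 1140.6 kJ/kg
Q = 3900 kJ/min = 65 kJ/s = 234000 kJ/h
ṁ = Q/Δh = 234000 / 1140.6 = 205.15 kg/h

ṁ = 205 kg/h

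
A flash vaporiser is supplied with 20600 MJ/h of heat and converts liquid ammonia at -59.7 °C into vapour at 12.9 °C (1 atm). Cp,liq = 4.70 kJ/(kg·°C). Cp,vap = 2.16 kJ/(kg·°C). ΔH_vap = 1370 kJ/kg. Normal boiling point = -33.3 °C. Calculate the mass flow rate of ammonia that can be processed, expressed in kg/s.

Δh = 4.70×(-33.3−-59.7) + 1370 + 2.16×(12.9−-33.3) = 1593.9 kJ/kg
Q = 20600 MJ/h = 5722.2 kJ/s = 5722.2 kJ/s
ṁ = Q/Δh = 5722.2 / 1593.9 = 3.5901 kg/s

ṁ = 3.59 kg/s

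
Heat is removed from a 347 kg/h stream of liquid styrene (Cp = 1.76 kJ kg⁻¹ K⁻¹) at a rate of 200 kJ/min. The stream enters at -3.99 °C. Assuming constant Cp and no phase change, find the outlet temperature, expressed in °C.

T_out = -23.6 °C

Q = 200 kJ/min = 12000 kJ/h
ΔT = Q/(ṁ·Cp) = 12000/(347×1.76) = 19.649 K
T_out = -3.99 − 19.649 = -23.639 °C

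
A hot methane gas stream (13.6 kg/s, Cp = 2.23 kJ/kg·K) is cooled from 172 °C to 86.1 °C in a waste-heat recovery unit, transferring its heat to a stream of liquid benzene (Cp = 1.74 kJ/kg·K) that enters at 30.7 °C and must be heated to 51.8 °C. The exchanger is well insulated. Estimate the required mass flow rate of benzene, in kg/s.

ṁ_c = 71.0 kg/s

Heat released by hot stream: Q = 13.6 × 2.23 × (172 − 86.1) = 2605.2 kJ/s
Energy balance on cold side (adiabatic exchanger): Q = ṁ_c·Cp_c·(T_c,out − T_c,in)
ṁ_c = 2605.2 / [1.74 × (51.8 − 30.7)] = 70.959 kg/s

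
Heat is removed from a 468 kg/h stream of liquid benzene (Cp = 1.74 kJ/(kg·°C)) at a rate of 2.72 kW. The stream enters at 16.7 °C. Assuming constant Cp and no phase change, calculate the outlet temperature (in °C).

Q = 2.72 kW = 9792 kJ/h
ΔT = Q/(ṁ·Cp) = 9792/(468×1.74) = 12.025 K
T_out = 16.7 − 12.025 = 4.6752 °C

T_out = 4.68 °C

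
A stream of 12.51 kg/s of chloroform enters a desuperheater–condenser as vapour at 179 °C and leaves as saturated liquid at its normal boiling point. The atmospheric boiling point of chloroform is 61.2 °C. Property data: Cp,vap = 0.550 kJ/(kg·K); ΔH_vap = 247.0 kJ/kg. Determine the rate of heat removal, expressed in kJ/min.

Q_c = 234000 kJ/min

vapour 179→61.2 °C: -64.79 kJ/kg
condensation at 61.2 °C: -247 kJ/kg
Δh = -64.79 + -247 = -311.79 kJ/kg
Q = ṁ·Δh = 12.51 kg/s × -311.79 kJ/kg = -3900.5 kJ/s
|Q| = 3900.5 kW = 234030 kJ/min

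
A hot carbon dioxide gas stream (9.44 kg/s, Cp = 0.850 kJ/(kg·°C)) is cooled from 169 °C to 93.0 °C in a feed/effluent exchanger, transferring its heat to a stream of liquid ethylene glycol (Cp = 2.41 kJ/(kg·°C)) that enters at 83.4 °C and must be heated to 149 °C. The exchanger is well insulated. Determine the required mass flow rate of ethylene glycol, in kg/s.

Heat released by hot stream: Q = 9.44 × 0.850 × (169 − 93.0) = 609.82 kJ/s
Energy balance on cold side (adiabatic exchanger): Q = ṁ_c·Cp_c·(T_c,out − T_c,in)
ṁ_c = 609.82 / [2.41 × (149 − 83.4)] = 3.8573 kg/s

ṁ_c = 3.86 kg/s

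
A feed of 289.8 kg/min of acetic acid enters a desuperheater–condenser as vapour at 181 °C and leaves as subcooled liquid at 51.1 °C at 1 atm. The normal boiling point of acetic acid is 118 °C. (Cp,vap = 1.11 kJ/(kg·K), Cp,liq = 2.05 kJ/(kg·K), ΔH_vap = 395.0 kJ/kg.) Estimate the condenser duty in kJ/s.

Q_c = 2910 kJ/s

vapour 181→118 °C: -69.93 kJ/kg
condensation at 118 °C: -395 kJ/kg
liquid 118→51.1 °C: -137.15 kJ/kg
Δh = -69.93 + -395 + -137.15 = -602.08 kJ/kg
Q = ṁ·Δh = 289.8 kg/min × -602.08 kJ/kg = -174480 kJ/min
|Q| = 2908 kW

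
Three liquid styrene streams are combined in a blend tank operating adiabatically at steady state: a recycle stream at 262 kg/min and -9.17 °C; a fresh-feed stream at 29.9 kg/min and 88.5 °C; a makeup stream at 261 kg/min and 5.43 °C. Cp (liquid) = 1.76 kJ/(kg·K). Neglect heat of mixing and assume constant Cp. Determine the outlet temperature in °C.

Adiabatic, steady state ⇒ Σ ṁᵢCp,ᵢ(T_out − Tᵢ) = 0
Σ ṁᵢCp,ᵢTᵢ = 262×1.76×-9.17 + 29.9×1.76×88.5 + 261×1.76×5.43 = 2923.1
Σ ṁᵢCp,ᵢ = 262×1.76 + 29.9×1.76 + 261×1.76 = 973.1
T_out = 2923.1 / 973.1 = 3.0039 °C

T_out = 3.00 °C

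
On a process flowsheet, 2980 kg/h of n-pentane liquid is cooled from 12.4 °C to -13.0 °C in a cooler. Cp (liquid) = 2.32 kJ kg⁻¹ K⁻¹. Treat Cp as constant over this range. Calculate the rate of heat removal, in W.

Q_c = 48800 W

Q = ṁ·Cp·ΔT = 2980 × 2.32 × (-13.0 − 12.4) = -175610 kJ/h
Converting: 175610 / 3600 s = 48.779 kW
Cooling duty = 48779 W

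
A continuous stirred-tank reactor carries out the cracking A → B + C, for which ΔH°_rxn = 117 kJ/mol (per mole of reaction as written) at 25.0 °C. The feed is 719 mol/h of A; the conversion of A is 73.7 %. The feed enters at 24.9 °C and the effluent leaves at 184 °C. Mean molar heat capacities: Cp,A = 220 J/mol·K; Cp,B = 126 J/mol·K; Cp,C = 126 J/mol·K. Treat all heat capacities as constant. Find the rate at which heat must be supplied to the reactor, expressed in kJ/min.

Q_in = 1500 kJ/min

Extent of reaction ξ = 0.737 × 719 = 529.9 mol/h
Reaction term: ξ·ΔH°_rxn = 529.9 × 117 = 61999 kJ/h
Sensible, feed 24.9→25 °C: 15.818 kJ/h
Outlet flows (mol/h): A 189.1, B 529.9, C 529.9
Sensible, products 25→184 °C: 27847 kJ/h
Q = ΔH = 89861 kJ/h = 24.961 kW
Heat supplied = 1497.7 kJ/min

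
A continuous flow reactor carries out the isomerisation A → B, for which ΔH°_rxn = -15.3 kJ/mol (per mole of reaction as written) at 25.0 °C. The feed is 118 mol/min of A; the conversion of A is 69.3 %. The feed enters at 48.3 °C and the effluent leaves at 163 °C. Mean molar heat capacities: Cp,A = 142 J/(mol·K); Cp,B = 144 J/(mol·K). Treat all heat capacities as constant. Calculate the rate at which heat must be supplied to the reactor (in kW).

Q_in = 11.6 kW

Extent of reaction ξ = 0.693 × 118 = 81.774 mol/min
Reaction term: ξ·ΔH°_rxn = 81.774 × -15.3 = -1251.1 kJ/min
Sensible, feed 48.3→25 °C: -390.41 kJ/min
Outlet flows (mol/min): A 36.226, B 81.774
Sensible, products 25→163 °C: 2334.9 kJ/min
Q = ΔH = 693.34 kJ/min = 11.556 kW
Heat supplied = 11.556 kW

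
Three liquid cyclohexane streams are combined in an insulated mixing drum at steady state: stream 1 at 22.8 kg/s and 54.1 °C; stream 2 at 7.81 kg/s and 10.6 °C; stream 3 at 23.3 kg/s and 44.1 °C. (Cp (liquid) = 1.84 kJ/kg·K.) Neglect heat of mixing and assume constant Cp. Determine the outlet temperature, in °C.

T_out = 43.5 °C

Adiabatic, steady state ⇒ Σ ṁᵢCp,ᵢ(T_out − Tᵢ) = 0
Σ ṁᵢCp,ᵢTᵢ = 22.8×1.84×54.1 + 7.81×1.84×10.6 + 23.3×1.84×44.1 = 4312.6
Σ ṁᵢCp,ᵢ = 22.8×1.84 + 7.81×1.84 + 23.3×1.84 = 99.194
T_out = 4312.6 / 99.194 = 43.476 °C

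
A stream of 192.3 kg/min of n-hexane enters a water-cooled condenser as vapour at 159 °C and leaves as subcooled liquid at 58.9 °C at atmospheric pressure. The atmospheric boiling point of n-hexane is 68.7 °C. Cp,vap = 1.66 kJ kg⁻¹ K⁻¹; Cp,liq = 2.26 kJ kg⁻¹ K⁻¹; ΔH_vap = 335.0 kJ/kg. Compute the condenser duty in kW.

vapour 159→68.7 °C: -149.9 kJ/kg
condensation at 68.7 °C: -335 kJ/kg
liquid 68.7→58.9 °C: -22.148 kJ/kg
Δh = -149.9 + -335 + -22.148 = -507.05 kJ/kg
Q = ṁ·Δh = 192.3 kg/min × -507.05 kJ/kg = -97505 kJ/min
|Q| = 1625.1 kW

Q_c = 1630 kW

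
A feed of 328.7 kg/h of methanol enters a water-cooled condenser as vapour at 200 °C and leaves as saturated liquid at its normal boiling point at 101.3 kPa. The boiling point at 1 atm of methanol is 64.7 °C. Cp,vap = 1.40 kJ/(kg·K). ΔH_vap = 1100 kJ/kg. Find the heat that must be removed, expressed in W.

Q_c = 118000 W

vapour 200→64.7 °C: -189.42 kJ/kg
condensation at 64.7 °C: -1100 kJ/kg
Δh = -189.42 + -1100 = -1289.4 kJ/kg
Q = ṁ·Δh = 328.7 kg/h × -1289.4 kJ/kg = -423830 kJ/h
|Q| = 117.73 kW = 117730 W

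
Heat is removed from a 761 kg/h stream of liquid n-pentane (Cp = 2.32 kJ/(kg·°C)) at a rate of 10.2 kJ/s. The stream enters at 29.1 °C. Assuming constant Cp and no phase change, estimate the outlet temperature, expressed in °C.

Q = 10.2 kJ/s = 36720 kJ/h
ΔT = Q/(ṁ·Cp) = 36720/(761×2.32) = 20.798 K
T_out = 29.1 − 20.798 = 8.3016 °C

T_out = 8.30 °C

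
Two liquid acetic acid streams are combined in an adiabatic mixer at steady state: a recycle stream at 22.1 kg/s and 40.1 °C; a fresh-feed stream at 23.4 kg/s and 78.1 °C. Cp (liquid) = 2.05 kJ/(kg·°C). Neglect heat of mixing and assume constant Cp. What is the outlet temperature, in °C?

Adiabatic, steady state ⇒ Σ ṁᵢCp,ᵢ(T_out − Tᵢ) = 0
Σ ṁᵢCp,ᵢTᵢ = 22.1×2.05×40.1 + 23.4×2.05×78.1 = 5563.2
Σ ṁᵢCp,ᵢ = 22.1×2.05 + 23.4×2.05 = 93.275
T_out = 5563.2 / 93.275 = 59.643 °C

T_out = 59.6 °C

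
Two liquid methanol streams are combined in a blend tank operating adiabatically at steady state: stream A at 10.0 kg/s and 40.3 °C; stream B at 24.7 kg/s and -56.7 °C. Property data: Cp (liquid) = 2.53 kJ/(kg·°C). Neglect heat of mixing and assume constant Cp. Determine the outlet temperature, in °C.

Adiabatic, steady state ⇒ Σ ṁᵢCp,ᵢ(T_out − Tᵢ) = 0
Σ ṁᵢCp,ᵢTᵢ = 10.0×2.53×40.3 + 24.7×2.53×-56.7 = -2523.6
Σ ṁᵢCp,ᵢ = 10.0×2.53 + 24.7×2.53 = 87.791
T_out = -2523.6 / 87.791 = -28.746 °C

T_out = -28.7 °C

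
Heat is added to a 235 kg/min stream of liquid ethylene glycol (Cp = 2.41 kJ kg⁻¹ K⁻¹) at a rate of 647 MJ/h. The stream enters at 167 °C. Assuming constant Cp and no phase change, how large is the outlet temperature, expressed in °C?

Q = 647 MJ/h = 10783 kJ/min
ΔT = Q/(ṁ·Cp) = 10783/(235×2.41) = 19.04 K
T_out = 167 + 19.04 = 186.04 °C

T_out = 186 °C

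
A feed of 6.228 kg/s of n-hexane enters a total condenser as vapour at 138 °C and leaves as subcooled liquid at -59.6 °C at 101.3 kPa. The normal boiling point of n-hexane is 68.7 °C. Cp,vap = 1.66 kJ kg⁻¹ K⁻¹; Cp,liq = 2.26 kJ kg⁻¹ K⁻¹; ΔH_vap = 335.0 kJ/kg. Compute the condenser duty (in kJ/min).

vapour 138→68.7 °C: -115.04 kJ/kg
condensation at 68.7 °C: -335 kJ/kg
liquid 68.7→-59.6 °C: -289.96 kJ/kg
Δh = -115.04 + -335 + -289.96 = -740 kJ/kg
Q = ṁ·Δh = 6.228 kg/s × -740 kJ/kg = -4608.7 kJ/s
|Q| = 4608.7 kW = 276520 kJ/min

Q_c = 277000 kJ/min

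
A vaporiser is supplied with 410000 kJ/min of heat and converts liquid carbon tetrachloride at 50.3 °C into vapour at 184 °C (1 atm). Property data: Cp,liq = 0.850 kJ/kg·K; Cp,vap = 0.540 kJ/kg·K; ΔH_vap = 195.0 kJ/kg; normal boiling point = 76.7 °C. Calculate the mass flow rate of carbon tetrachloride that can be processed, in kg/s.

Δh = 0.850×(76.7−50.3) + 195.0 + 0.540×(184−76.7) = 275.38 kJ/kg
Q = 410000 kJ/min = 6833.3 kJ/s = 6833.3 kJ/s
ṁ = Q/Δh = 6833.3 / 275.38 = 24.814 kg/s

ṁ = 24.8 kg/s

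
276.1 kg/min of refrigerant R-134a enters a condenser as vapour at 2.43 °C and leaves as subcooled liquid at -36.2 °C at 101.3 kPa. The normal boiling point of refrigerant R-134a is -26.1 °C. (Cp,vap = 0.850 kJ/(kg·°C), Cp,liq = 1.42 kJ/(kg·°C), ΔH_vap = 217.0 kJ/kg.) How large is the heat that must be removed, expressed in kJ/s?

Q_c = 1180 kJ/s

vapour 2.43→-26.1 °C: -24.25 kJ/kg
condensation at -26.1 °C: -217 kJ/kg
liquid -26.1→-36.2 °C: -14.342 kJ/kg
Δh = -24.25 + -217 + -14.342 = -255.59 kJ/kg
Q = ṁ·Δh = 276.1 kg/min × -255.59 kJ/kg = -70569 kJ/min
|Q| = 1176.2 kW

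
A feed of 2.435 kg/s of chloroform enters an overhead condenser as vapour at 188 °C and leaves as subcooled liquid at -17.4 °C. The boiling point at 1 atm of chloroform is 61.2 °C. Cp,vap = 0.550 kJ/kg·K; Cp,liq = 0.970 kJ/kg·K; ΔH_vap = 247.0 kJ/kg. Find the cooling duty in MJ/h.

Q_c = 3440 MJ/h

vapour 188→61.2 °C: -69.74 kJ/kg
condensation at 61.2 °C: -247 kJ/kg
liquid 61.2→-17.4 °C: -76.242 kJ/kg
Δh = -69.74 + -247 + -76.242 = -392.98 kJ/kg
Q = ṁ·Δh = 2.435 kg/s × -392.98 kJ/kg = -956.91 kJ/s
|Q| = 956.91 kW = 3444.9 MJ/h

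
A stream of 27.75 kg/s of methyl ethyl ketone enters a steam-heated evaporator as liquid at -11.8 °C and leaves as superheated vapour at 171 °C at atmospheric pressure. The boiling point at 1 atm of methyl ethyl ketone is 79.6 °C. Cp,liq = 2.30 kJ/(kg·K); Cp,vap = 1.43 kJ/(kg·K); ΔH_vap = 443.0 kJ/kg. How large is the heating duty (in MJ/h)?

Q = 78300 MJ/h

liquid -11.8→79.6 °C: 210.22 kJ/kg
vaporisation at 79.6 °C: 443 kJ/kg
vapour 79.6→171 °C: 130.7 kJ/kg
Δh = 210.22 + 443 + 130.7 = 783.92 kJ/kg
Q = ṁ·Δh = 27.75 kg/s × 783.92 kJ/kg = 21754 kJ/s
|Q| = 21754 kW = 78314 MJ/h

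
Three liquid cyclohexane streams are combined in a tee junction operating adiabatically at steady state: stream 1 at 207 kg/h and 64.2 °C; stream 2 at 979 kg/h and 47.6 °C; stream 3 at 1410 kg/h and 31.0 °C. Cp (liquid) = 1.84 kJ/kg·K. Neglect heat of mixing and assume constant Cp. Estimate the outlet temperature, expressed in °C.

T_out = 39.9 °C

Adiabatic, steady state ⇒ Σ ṁᵢCp,ᵢ(T_out − Tᵢ) = 0
Σ ṁᵢCp,ᵢTᵢ = 207×1.84×64.2 + 979×1.84×47.6 + 1410×1.84×31.0 = 190620
Σ ṁᵢCp,ᵢ = 207×1.84 + 979×1.84 + 1410×1.84 = 4776.6
T_out = 190620 / 4776.6 = 39.907 °C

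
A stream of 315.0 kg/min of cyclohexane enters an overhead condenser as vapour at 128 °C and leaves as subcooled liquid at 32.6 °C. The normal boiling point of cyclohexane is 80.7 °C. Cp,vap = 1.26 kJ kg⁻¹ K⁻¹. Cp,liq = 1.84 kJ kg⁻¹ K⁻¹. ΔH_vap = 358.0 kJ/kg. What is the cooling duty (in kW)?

vapour 128→80.7 °C: -59.598 kJ/kg
condensation at 80.7 °C: -358 kJ/kg
liquid 80.7→32.6 °C: -88.504 kJ/kg
Δh = -59.598 + -358 + -88.504 = -506.1 kJ/kg
Q = ṁ·Δh = 315.0 kg/min × -506.1 kJ/kg = -159420 kJ/min
|Q| = 2657 kW

Q_c = 2660 kW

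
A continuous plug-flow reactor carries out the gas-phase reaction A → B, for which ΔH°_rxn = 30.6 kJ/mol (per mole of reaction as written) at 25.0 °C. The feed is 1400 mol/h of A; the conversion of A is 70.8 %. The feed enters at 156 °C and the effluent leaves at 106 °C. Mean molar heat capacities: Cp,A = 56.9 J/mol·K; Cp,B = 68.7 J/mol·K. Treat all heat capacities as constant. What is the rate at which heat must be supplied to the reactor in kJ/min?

Extent of reaction ξ = 0.708 × 1400 = 991.2 mol/h
Reaction term: ξ·ΔH°_rxn = 991.2 × 30.6 = 30331 kJ/h
Sensible, feed 156→25 °C: -10435 kJ/h
Outlet flows (mol/h): A 408.8, B 991.2
Sensible, products 25→106 °C: 7399.8 kJ/h
Q = ΔH = 27295 kJ/h = 7.582 kW
Heat supplied = 454.92 kJ/min

Q_in = 455 kJ/min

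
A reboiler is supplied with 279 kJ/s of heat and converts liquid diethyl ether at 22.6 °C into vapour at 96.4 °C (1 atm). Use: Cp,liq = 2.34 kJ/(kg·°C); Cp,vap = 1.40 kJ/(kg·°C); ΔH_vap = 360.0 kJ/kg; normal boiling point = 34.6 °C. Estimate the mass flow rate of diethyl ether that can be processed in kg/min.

ṁ = 35.3 kg/min

Δh = 2.34×(34.6−22.6) + 360.0 + 1.40×(96.4−34.6) = 474.6 kJ/kg
Q = 279 kJ/s = 279 kJ/s = 16740 kJ/min
ṁ = Q/Δh = 16740 / 474.6 = 35.272 kg/min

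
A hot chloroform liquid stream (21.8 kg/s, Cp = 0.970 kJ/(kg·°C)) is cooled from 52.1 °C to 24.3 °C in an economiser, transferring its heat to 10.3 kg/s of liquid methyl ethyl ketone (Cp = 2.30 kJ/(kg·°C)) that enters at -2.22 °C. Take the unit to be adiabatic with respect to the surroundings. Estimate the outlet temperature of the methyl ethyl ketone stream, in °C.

Heat released by hot stream: Q = 21.8 × 0.970 × (52.1 − 24.3) = 587.86 kJ/s
Energy balance on cold side (adiabatic exchanger): Q = ṁ_c·Cp_c·(T_c,out − T_c,in)
T_c,out = -2.22 + 587.86/(10.3 × 2.30) = 22.595 °C

T_c,out = 22.6 °C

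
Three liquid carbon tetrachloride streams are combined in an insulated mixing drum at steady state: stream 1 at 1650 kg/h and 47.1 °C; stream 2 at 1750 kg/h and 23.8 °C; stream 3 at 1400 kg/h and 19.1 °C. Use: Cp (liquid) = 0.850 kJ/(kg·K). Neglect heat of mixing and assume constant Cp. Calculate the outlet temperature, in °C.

Adiabatic, steady state ⇒ Σ ṁᵢCp,ᵢ(T_out − Tᵢ) = 0
Σ ṁᵢCp,ᵢTᵢ = 1650×0.850×47.1 + 1750×0.850×23.8 + 1400×0.850×19.1 = 124190
Σ ṁᵢCp,ᵢ = 1650×0.850 + 1750×0.850 + 1400×0.850 = 4080
T_out = 124190 / 4080 = 30.439 °C

T_out = 30.4 °C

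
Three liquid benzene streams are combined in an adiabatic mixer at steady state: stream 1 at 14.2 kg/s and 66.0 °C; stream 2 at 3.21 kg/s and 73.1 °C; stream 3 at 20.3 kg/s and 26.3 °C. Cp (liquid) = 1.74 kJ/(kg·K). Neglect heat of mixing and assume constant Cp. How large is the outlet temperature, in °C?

Adiabatic, steady state ⇒ Σ ṁᵢCp,ᵢ(T_out − Tᵢ) = 0
T_out = Σ ṁᵢCp,ᵢTᵢ / Σ ṁᵢCp,ᵢ
      = 2968 / 65.615 = 45.233 °C

T_out = 45.2 °C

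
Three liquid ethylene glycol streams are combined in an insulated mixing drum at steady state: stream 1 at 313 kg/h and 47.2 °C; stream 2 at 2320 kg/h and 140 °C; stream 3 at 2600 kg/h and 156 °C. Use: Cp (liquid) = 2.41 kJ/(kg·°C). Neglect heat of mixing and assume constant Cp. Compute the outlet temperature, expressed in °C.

No heat crosses the boundary, so H_out = H_in.
Σ ṁᵢCp,ᵢTᵢ = 313×2.41×47.2 + 2320×2.41×140 + 2600×2.41×156 = 1.7959e+06
Σ ṁᵢCp,ᵢ = 313×2.41 + 2320×2.41 + 2600×2.41 = 12612
T_out = 1.7959e+06 / 12612 = 142.4 °C

T_out = 142 °C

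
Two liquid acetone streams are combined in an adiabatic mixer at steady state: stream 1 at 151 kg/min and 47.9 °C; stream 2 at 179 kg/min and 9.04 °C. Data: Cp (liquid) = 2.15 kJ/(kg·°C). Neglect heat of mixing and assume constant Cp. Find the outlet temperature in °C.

Adiabatic, steady state ⇒ Σ ṁᵢCp,ᵢ(T_out − Tᵢ) = 0
T_out = Σ ṁᵢCp,ᵢTᵢ / Σ ṁᵢCp,ᵢ
      = 19030 / 709.5 = 26.821 °C

T_out = 26.8 °C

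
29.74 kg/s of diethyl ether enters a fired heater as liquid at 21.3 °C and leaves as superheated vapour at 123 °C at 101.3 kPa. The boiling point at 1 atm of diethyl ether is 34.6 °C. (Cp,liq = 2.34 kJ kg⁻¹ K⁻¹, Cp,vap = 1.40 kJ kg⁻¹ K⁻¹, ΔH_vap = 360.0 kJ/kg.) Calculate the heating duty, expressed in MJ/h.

Q = 55100 MJ/h

liquid 21.3→34.6 °C: 31.122 kJ/kg
vaporisation at 34.6 °C: 360 kJ/kg
vapour 34.6→123 °C: 123.76 kJ/kg
Δh = 31.122 + 360 + 123.76 = 514.88 kJ/kg
Q = ṁ·Δh = 29.74 kg/s × 514.88 kJ/kg = 15313 kJ/s
|Q| = 15313 kW = 55125 MJ/h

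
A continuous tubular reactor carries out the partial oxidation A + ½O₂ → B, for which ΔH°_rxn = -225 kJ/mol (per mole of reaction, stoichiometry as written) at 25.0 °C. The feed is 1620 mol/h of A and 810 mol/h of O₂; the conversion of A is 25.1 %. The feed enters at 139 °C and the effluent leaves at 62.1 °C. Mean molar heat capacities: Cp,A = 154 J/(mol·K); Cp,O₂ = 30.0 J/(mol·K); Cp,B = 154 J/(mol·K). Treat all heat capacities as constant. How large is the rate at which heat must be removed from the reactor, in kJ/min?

Q_out = 1880 kJ/min

Extent of reaction ξ = 0.251 × 1620 = 406.62 mol/h
Reaction term: ξ·ΔH°_rxn = 406.62 × -225 = -91490 kJ/h
Sensible, feed 139→25 °C: -31211 kJ/h
Outlet flows (mol/h): A 1213.4, O₂ 606.69, B 406.62
Sensible, products 25→62.1 °C: 9931 kJ/h
Q = ΔH = -112770 kJ/h = -31.325 kW
Heat removed = 1879.5 kJ/min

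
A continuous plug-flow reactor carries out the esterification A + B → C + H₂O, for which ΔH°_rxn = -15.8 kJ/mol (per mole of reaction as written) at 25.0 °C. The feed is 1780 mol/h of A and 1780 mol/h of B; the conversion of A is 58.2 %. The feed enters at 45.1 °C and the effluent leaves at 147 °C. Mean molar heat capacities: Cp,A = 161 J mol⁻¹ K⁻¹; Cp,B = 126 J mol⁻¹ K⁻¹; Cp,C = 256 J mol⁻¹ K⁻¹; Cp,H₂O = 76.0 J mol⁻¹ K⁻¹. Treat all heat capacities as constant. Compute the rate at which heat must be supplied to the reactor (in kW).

Extent of reaction ξ = 0.582 × 1780 = 1036 mol/h
Reaction term: ξ·ΔH°_rxn = 1036 × -15.8 = -16368 kJ/h
Sensible, feed 45.1→25 °C: -10268 kJ/h
Outlet flows (mol/h): A 744.04, B 744.04, C 1036, H₂O 1036
Sensible, products 25→147 °C: 68012 kJ/h
Q = ΔH = 41376 kJ/h = 11.493 kW
Heat supplied = 11.493 kW

Q_in = 11.5 kW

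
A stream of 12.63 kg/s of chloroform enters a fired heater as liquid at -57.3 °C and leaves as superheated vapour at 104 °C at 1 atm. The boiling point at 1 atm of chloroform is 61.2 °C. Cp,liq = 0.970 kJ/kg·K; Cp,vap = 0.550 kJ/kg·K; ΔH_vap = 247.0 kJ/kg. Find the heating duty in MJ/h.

Q = 17500 MJ/h

liquid -57.3→61.2 °C: 114.94 kJ/kg
vaporisation at 61.2 °C: 247 kJ/kg
vapour 61.2→104 °C: 23.54 kJ/kg
Δh = 114.94 + 247 + 23.54 = 385.49 kJ/kg
Q = ṁ·Δh = 12.63 kg/s × 385.49 kJ/kg = 4868.7 kJ/s
|Q| = 4868.7 kW = 17527 MJ/h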